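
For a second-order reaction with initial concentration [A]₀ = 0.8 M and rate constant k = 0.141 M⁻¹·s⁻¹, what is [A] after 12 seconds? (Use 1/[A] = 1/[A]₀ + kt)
0.3399 M

1/[A] = 1/[A]₀ + k·t = 1/0.8 + (0.141)·(12) = 1.2500 + 1.6920 = 2.9420
[A] = 1/2.9420 = 0.3399 M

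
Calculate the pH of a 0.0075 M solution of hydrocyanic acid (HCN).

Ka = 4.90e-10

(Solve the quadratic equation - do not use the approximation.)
pH = 5.72

x² + Ka×x - Ka×C = 0. Using quadratic formula: [H⁺] = 1.9168e-06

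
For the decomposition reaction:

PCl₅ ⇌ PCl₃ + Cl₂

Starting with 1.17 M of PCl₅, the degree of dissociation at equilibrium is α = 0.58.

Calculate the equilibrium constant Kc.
K_c = 0.9371

x = α·[A]₀ = 0.58 × 1.17 = 0.6786 M dissociated.
At eq: [PCl₅] = 1.17 − 0.6786 = 0.4914 M; [PCl₃] = [Cl₂] = x = 0.6786 M.
Kc = [PCl₃][Cl₂]/[PCl₅] = (0.6786)²/0.4914 = 0.9371.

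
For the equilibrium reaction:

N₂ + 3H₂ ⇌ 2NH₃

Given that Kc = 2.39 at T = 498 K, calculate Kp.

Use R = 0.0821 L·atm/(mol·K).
K_p = 0.0014

Δn = (moles gaseous products) − (moles gaseous reactants) = -2
T = 498 K; RT = 0.0821 × 498 = 40.8858
Kp = Kc·(RT)^Δn = 2.39 × (40.8858)^-2 = 2.39 × 0.000598212 = 0.0014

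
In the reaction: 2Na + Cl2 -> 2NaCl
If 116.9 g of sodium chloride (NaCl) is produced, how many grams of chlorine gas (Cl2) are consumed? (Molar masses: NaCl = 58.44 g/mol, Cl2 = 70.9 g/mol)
Moles of NaCl = 116.9 g ÷ 58.44 g/mol = 2.00034 mol
Mole ratio: 1 mol Cl2 / 2 mol NaCl
Moles of Cl2 = 2.00034 × (1/2) = 1.00017 mol
Mass of Cl2 = 1.00017 mol × 70.9 g/mol = 70.91 g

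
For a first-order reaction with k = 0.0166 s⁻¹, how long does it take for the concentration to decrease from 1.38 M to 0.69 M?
41.76 s

From ln[A] = ln[A]₀ - k·t: t = ln([A]₀/[A])/k = ln(1.38/0.69)/0.0166 = ln(2.0000)/0.0166 = 0.6931/0.0166 = 41.76 s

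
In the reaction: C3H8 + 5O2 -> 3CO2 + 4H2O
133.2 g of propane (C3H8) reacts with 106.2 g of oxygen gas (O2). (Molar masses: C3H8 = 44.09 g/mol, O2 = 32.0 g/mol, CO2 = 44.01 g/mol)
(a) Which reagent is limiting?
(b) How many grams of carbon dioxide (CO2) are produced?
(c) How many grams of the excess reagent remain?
(a) O2, (b) 87.63 g, (c) 103.9 g

Moles of C3H8 = 133.2 g ÷ 44.09 g/mol = 3.02109 mol
Moles of O2 = 106.2 g ÷ 32.0 g/mol = 3.31875 mol
Moles ÷ coefficient: C3H8: 3.02109/1 = 3.021, O2: 3.31875/5 = 0.6638
(a) O2 has the smaller value, so O2 is the limiting reagent.
(b) Moles of CO2 = 3.31875 mol O2 × (3/5) = 1.99125 mol; mass = 1.99125 mol × 44.01 g/mol = 87.63 g
(c) C3H8 consumed = 3.31875 × (1/5) = 0.66375 mol; remaining = 3.02109 − 0.66375 = 2.35734 mol; mass = 2.35734 mol × 44.09 g/mol = 103.9 g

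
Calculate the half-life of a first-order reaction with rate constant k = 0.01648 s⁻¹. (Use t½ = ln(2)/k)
42.06 s

t½ = ln(2)/k = 0.6931/0.01648 = 42.06 s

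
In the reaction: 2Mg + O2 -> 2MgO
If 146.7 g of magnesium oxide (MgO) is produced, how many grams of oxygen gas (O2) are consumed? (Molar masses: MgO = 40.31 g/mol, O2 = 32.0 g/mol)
Moles of MgO = 146.7 g ÷ 40.31 g/mol = 3.6393 mol
Mole ratio: 1 mol O2 / 2 mol MgO
Moles of O2 = 3.6393 × (1/2) = 1.81965 mol
Mass of O2 = 1.81965 mol × 32.0 g/mol = 58.23 g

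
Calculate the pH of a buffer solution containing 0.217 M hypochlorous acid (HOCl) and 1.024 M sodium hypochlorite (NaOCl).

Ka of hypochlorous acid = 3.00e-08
pH = 8.20

pKa = -log(3.00e-08) = 7.52. pH = pKa + log([A⁻]/[HA]) = 7.52 + log(1.024/0.217)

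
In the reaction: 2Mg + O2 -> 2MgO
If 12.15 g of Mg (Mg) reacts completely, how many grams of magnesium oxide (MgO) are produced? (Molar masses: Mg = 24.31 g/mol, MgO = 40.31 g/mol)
Moles of Mg = 12.15 g ÷ 24.31 g/mol = 0.499794 mol
Mole ratio: 2 mol MgO / 2 mol Mg
Moles of MgO = 0.499794 × (2/2) = 0.499794 mol
Mass of MgO = 0.499794 mol × 40.31 g/mol = 20.15 g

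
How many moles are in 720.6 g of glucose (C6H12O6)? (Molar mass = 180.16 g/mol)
Moles = 720.6 g ÷ 180.16 g/mol = 4 mol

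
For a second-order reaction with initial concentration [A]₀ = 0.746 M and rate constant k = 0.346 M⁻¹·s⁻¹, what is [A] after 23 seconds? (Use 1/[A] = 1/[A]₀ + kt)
0.1075 M

1/[A] = 1/[A]₀ + k·t = 1/0.746 + (0.346)·(23) = 1.3405 + 7.9580 = 9.2985
[A] = 1/9.2985 = 0.1075 M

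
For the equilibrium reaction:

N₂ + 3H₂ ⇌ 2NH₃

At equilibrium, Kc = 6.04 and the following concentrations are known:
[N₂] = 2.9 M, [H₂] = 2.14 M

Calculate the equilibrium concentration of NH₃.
[NH₃] = 13.1020 M

Kc = ([NH₃]^2) / ([N₂] × [H₂]^3) = 6.04
[NH₃]^2 = Kc · (reactant terms)/(other product terms) = 6.04 · 28.421 / 1 = 171.66
[NH₃] = (171.66)^(1/2) = 13.1020 M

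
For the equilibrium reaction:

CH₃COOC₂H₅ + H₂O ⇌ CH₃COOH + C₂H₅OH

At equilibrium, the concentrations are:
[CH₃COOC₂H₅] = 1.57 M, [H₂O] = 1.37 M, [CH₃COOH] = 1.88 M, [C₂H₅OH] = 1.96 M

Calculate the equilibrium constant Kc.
K_c = 1.7131

Kc = ([CH₃COOH] × [C₂H₅OH]) / ([CH₃COOC₂H₅] × [H₂O])
   = ((1.88)·(1.96)) / ((1.57)·(1.37))
   = 3.6848 / 2.1509 = 1.7131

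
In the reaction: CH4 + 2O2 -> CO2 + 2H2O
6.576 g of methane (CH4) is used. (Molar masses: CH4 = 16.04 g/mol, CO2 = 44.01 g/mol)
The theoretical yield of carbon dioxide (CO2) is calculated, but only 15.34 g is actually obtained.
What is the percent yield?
Moles of CH4 = 6.576 g ÷ 16.04 g/mol = 0.409975 mol
Mole ratio: 1 mol CO2 / 1 mol CH4
Moles of CO2 = 0.409975 × (1/1) = 0.409975 mol
Theoretical yield = 0.409975 mol × 44.01 g/mol = 18.043 g
Actual yield = 15.34 g
Percent yield = (15.34 / 18.043) × 100% = 85.0%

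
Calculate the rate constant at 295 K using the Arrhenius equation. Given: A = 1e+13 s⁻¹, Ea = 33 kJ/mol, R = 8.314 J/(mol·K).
1.43e+07 s⁻¹

k = A·exp(-Ea/(R·T)) = 1e+13·exp(-33000/(8.314·295)) = 1e+13·exp(-13.4549) = 1e+13·1.4341e-06 = 1.43e+07 s⁻¹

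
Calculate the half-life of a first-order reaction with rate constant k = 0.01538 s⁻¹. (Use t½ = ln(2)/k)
45.07 s

t½ = ln(2)/k = 0.6931/0.01538 = 45.07 s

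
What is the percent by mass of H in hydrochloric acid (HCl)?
Mass of H in formula = 1.008 × 1 = 1.008 g/mol
Molar mass = 36.46 g/mol
% H = (1.008/36.46) × 100% = 2.76%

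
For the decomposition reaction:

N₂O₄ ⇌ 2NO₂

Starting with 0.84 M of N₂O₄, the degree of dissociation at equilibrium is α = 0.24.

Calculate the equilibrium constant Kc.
K_c = 0.2547

x = α·[A]₀ = 0.24 × 0.84 = 0.2016 M dissociated.
At eq: [N₂O₄] = 0.84 − 0.2016 = 0.6384 M; [NO₂] = 2x = 0.4032 M.
Kc = [NO₂]²/[N₂O₄] = (0.4032)²/0.6384 = 0.2547.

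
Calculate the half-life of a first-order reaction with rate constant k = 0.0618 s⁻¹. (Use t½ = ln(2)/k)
11.22 s

t½ = ln(2)/k = 0.6931/0.0618 = 11.22 s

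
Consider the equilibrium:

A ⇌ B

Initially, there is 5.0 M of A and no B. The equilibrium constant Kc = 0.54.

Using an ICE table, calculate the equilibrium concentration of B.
[B] = 1.753 M

ICE: [A] = 5.0 − x, [B] = x.
Kc = x/(5.0 − x) = 0.54 ⇒ x = 0.54·5.0/(1 + 0.54) = 2.7/1.54 = 1.753.
[B] = x = 1.753 M.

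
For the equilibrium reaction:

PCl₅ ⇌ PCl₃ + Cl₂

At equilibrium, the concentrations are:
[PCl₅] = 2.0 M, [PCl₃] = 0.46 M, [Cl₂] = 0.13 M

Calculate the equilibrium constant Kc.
K_c = 0.0299

Kc = ([PCl₃] × [Cl₂]) / ([PCl₅])
   = ((0.46)·(0.13)) / ((2.0))
   = 0.0598 / 2 = 0.0299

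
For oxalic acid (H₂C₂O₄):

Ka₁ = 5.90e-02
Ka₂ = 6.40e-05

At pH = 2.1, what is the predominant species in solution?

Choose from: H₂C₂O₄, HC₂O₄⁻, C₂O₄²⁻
HC₂O₄⁻

pKa1 = 1.23, pKa2 = 4.19. Each pKa is the crossover between adjacent species; pH = 2.1 lies in the region where HC₂O₄⁻ predominates.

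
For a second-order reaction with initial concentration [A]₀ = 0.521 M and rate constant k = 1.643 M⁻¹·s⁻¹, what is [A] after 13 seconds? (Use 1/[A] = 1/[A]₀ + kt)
0.0430 M

1/[A] = 1/[A]₀ + k·t = 1/0.521 + (1.643)·(13) = 1.9194 + 21.3590 = 23.2784
[A] = 1/23.2784 = 0.0430 M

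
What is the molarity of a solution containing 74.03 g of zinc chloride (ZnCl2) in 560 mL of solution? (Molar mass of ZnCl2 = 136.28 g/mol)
Moles of ZnCl2 = 74.03 g ÷ 136.28 g/mol = 0.54322 mol
Volume = 560 mL = 0.56 L
Molarity = 0.54322 mol ÷ 0.56 L = 0.97 M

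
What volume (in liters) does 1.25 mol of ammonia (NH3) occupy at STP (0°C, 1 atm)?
At STP, 1 mol of gas occupies 22.4 L
Volume = 1.25 mol × 22.4 L/mol = 28.00 L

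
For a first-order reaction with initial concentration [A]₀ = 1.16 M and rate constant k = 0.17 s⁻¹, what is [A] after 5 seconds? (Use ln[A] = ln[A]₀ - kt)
0.4958 M

ln[A] = ln[A]₀ - k·t = ln(1.16) - (0.17)·(5) = 0.1484 - 0.8500 = -0.7016
[A] = e^(-0.7016) = 0.4958 M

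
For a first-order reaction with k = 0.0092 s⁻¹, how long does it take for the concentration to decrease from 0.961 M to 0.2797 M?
134.16 s

From ln[A] = ln[A]₀ - k·t: t = ln([A]₀/[A])/k = ln(0.961/0.2797)/0.0092 = ln(3.4358)/0.0092 = 1.2343/0.0092 = 134.16 s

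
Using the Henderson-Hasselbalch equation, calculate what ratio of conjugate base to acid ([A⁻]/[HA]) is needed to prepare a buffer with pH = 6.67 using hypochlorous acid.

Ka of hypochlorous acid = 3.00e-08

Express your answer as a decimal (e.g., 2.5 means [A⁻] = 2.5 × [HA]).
[A⁻]/[HA] = 0.140

pKa = −log(3.00e-08) = 7.5229. pH = pKa + log([A⁻]/[HA]). 6.67 = 7.5229 + log(ratio). log(ratio) = 6.67 − 7.5229 = -0.8529. ratio = 10^(-0.8529) = 0.140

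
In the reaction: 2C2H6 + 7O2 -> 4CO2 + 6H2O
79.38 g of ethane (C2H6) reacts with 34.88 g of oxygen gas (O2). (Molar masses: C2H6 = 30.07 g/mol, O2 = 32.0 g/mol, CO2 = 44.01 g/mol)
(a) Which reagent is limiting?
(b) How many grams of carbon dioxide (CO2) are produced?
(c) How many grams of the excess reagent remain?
(a) O2, (b) 27.41 g, (c) 70.02 g

Moles of C2H6 = 79.38 g ÷ 30.07 g/mol = 2.63984 mol
Moles of O2 = 34.88 g ÷ 32.0 g/mol = 1.09 mol
Moles ÷ coefficient: C2H6: 2.63984/2 = 1.32, O2: 1.09/7 = 0.1557
(a) O2 has the smaller value, so O2 is the limiting reagent.
(b) Moles of CO2 = 1.09 mol O2 × (4/7) = 0.622857 mol; mass = 0.622857 mol × 44.01 g/mol = 27.41 g
(c) C2H6 consumed = 1.09 × (2/7) = 0.311429 mol; remaining = 2.63984 − 0.311429 = 2.32841 mol; mass = 2.32841 mol × 30.07 g/mol = 70.02 g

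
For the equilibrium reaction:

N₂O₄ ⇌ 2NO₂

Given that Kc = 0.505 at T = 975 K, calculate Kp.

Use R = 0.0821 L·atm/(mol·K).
K_p = 40.4240

Δn = (moles gaseous products) − (moles gaseous reactants) = 1
T = 975 K; RT = 0.0821 × 975 = 80.0475
Kp = Kc·(RT)^Δn = 0.505 × (80.0475)^1 = 0.505 × 80.0475 = 40.4240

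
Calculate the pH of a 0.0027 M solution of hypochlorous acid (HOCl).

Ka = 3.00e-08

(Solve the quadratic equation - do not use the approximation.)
pH = 5.05

x² + Ka×x - Ka×C = 0. Using quadratic formula: [H⁺] = 8.9850e-06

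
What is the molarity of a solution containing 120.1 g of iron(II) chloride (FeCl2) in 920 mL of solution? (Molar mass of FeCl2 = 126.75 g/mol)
Moles of FeCl2 = 120.1 g ÷ 126.75 g/mol = 0.947535 mol
Volume = 920 mL = 0.92 L
Molarity = 0.947535 mol ÷ 0.92 L = 1.03 M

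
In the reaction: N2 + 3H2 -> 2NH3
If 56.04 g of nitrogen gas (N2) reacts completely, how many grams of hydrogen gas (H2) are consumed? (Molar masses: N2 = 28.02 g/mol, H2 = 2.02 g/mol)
Moles of N2 = 56.04 g ÷ 28.02 g/mol = 2 mol
Mole ratio: 3 mol H2 / 1 mol N2
Moles of H2 = 2 × (3/1) = 6 mol
Mass of H2 = 6 mol × 2.02 g/mol = 12.12 g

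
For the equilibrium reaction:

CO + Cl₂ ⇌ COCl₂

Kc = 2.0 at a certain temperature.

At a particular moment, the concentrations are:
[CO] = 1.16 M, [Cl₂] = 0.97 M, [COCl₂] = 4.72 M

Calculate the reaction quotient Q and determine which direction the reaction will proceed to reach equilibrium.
Q = 4.195, Q > K, reaction proceeds reverse (toward reactants)

Q = ([COCl₂]) / ([CO] × [Cl₂])
  = ((4.72)) / ((1.16)·(0.97)) = 4.72/1.1252 = 4.195
Since Q = 4.195 > Kc = 2.0, the reaction proceeds reverse (toward reactants) to reach equilibrium.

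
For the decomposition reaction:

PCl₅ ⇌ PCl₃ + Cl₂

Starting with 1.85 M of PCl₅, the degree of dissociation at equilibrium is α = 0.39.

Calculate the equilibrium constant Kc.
K_c = 0.4613

x = α·[A]₀ = 0.39 × 1.85 = 0.7215 M dissociated.
At eq: [PCl₅] = 1.85 − 0.7215 = 1.129 M; [PCl₃] = [Cl₂] = x = 0.7215 M.
Kc = [PCl₃][Cl₂]/[PCl₅] = (0.7215)²/1.129 = 0.4613.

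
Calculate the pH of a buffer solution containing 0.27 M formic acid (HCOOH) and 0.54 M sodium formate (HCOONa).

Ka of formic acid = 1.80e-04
pH = 4.05

pKa = -log(1.80e-04) = 3.74. pH = pKa + log([A⁻]/[HA]) = 3.74 + log(0.54/0.27)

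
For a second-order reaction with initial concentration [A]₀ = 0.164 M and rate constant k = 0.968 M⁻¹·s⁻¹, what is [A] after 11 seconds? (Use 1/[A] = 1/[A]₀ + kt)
0.0597 M

1/[A] = 1/[A]₀ + k·t = 1/0.164 + (0.968)·(11) = 6.0976 + 10.6480 = 16.7456
[A] = 1/16.7456 = 0.0597 M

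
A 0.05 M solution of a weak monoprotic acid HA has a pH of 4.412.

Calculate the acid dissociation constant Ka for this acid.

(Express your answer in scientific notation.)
K_a = 3.00e-08

[H⁺] = 10^(−pH) = 10^(−4.412) = 3.873e-05 M. For HA ⇌ H⁺ + A⁻, Ka = x²/(C − x) = (3.873e-05)²/(0.05 − 3.873e-05) = 3.00e-08.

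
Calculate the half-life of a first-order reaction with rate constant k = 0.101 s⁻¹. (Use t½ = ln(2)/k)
6.86 s

t½ = ln(2)/k = 0.6931/0.101 = 6.86 s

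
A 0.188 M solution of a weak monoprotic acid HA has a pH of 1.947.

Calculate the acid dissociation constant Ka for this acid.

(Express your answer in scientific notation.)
K_a = 7.22e-04

[H⁺] = 10^(−pH) = 10^(−1.947) = 1.130e-02 M. For HA ⇌ H⁺ + A⁻, Ka = x²/(C − x) = (1.130e-02)²/(0.188 − 1.130e-02) = 7.22e-04.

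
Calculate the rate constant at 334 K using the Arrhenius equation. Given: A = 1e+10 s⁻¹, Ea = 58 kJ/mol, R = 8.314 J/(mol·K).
8.49e+00 s⁻¹

k = A·exp(-Ea/(R·T)) = 1e+10·exp(-58000/(8.314·334)) = 1e+10·exp(-20.8868) = 1e+10·8.4915e-10 = 8.49e+00 s⁻¹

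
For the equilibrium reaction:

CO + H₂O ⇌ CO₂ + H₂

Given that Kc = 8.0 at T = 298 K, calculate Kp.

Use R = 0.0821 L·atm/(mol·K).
K_p = 8.0000

Δn = (moles gaseous products) − (moles gaseous reactants) = 0
T = 298 K; RT = 0.0821 × 298 = 24.4658
Kp = Kc·(RT)^Δn = 8.0 × (24.4658)^0 = 8.0 × 1 = 8.0000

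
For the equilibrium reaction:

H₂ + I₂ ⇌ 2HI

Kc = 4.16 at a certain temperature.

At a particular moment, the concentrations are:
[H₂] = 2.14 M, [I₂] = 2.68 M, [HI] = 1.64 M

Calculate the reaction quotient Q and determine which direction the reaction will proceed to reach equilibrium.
Q = 0.469, Q < K, reaction proceeds forward (toward products)

Q = ([HI]^2) / ([H₂] × [I₂])
  = ((1.64)^2) / ((2.14)·(2.68)) = 2.6896/5.7352 = 0.469
Since Q = 0.469 < Kc = 4.16, the reaction proceeds forward (toward products) to reach equilibrium.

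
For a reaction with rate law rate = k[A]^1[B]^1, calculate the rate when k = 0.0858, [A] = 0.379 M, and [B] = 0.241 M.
0.007837 M/s

rate = k·[A]^1·[B]^1 = 0.0858·(0.379)^1·(0.241)^1 = 0.0858·0.379·0.241 = 0.007837 M/s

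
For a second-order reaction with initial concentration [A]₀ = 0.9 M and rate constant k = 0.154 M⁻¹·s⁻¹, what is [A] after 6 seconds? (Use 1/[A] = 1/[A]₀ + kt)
0.4914 M

1/[A] = 1/[A]₀ + k·t = 1/0.9 + (0.154)·(6) = 1.1111 + 0.9240 = 2.0351
[A] = 1/2.0351 = 0.4914 M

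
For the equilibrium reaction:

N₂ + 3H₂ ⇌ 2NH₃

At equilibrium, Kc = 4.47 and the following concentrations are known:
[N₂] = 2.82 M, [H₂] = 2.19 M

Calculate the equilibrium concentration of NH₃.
[NH₃] = 11.5065 M

Kc = ([NH₃]^2) / ([N₂] × [H₂]^3) = 4.47
[NH₃]^2 = Kc · (reactant terms)/(other product terms) = 4.47 · 29.62 / 1 = 132.4
[NH₃] = (132.4)^(1/2) = 11.5065 M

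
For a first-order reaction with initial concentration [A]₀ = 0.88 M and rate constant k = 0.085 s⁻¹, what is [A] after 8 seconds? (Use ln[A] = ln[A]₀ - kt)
0.4458 M

ln[A] = ln[A]₀ - k·t = ln(0.88) - (0.085)·(8) = -0.1278 - 0.6800 = -0.8078
[A] = e^(-0.8078) = 0.4458 M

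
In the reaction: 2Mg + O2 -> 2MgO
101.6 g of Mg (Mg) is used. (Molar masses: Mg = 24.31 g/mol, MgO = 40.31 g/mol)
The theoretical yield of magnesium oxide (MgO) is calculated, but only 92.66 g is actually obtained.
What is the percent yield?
Moles of Mg = 101.6 g ÷ 24.31 g/mol = 4.17935 mol
Mole ratio: 2 mol MgO / 2 mol Mg
Moles of MgO = 4.17935 × (2/2) = 4.17935 mol
Theoretical yield = 4.17935 mol × 40.31 g/mol = 168.47 g
Actual yield = 92.66 g
Percent yield = (92.66 / 168.47) × 100% = 55.0%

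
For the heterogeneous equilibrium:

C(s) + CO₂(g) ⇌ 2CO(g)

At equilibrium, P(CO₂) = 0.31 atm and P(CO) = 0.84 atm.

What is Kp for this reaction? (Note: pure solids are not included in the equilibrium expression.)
K_p = 2.276

Solid C is excluded.
Kp = P(CO)²/P(CO₂) = (0.84)²/0.31 = 0.7056/0.31 = 2.276.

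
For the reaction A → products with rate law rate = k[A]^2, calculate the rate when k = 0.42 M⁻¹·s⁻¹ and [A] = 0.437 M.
0.08021 M/s

rate = k·[A]^2 = 0.42·(0.437)^2 = 0.42·0.190969 = 0.08021 M/s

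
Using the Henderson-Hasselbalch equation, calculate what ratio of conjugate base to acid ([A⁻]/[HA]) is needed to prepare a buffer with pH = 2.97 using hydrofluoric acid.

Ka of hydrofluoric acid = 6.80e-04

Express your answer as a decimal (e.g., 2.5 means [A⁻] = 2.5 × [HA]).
[A⁻]/[HA] = 0.635

pKa = −log(6.80e-04) = 3.1675. pH = pKa + log([A⁻]/[HA]). 2.97 = 3.1675 + log(ratio). log(ratio) = 2.97 − 3.1675 = -0.1975. ratio = 10^(-0.1975) = 0.635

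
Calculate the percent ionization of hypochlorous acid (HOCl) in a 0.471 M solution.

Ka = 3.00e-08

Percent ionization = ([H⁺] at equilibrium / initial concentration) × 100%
Percent ionization = 0.0252%

Let x = [H⁺]. Ka = x²/(C - x) ⇒ x² + (3.00e-08)x - (3.00e-08)(0.471) = 0. x = 1.1885e-04. Percent = (1.1885e-04/0.471) × 100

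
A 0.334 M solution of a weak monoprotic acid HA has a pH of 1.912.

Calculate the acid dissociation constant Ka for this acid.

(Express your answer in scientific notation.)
K_a = 4.66e-04

[H⁺] = 10^(−pH) = 10^(−1.912) = 1.225e-02 M. For HA ⇌ H⁺ + A⁻, Ka = x²/(C − x) = (1.225e-02)²/(0.334 − 1.225e-02) = 4.66e-04.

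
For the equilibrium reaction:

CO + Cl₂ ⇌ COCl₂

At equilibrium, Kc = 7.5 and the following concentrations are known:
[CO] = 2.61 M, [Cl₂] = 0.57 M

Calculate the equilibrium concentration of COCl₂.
[COCl₂] = 11.1577 M

Kc = ([COCl₂]) / ([CO] × [Cl₂]) = 7.5
[COCl₂]^1 = Kc · (reactant terms)/(other product terms) = 7.5 · 1.4877 / 1 = 11.158
[COCl₂] = 11.1577 M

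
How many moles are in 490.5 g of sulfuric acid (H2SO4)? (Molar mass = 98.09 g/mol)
Moles = 490.5 g ÷ 98.09 g/mol = 5.001 mol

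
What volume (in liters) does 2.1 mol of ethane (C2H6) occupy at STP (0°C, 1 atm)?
At STP, 1 mol of gas occupies 22.4 L
Volume = 2.1 mol × 22.4 L/mol = 47.04 L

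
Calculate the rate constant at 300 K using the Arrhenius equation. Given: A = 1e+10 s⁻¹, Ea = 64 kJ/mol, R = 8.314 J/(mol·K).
7.18e-02 s⁻¹

k = A·exp(-Ea/(R·T)) = 1e+10·exp(-64000/(8.314·300)) = 1e+10·exp(-25.6595) = 1e+10·7.1814e-12 = 7.18e-02 s⁻¹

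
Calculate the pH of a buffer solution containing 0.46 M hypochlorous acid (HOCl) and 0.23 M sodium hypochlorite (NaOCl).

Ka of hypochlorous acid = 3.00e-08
pH = 7.22

pKa = -log(3.00e-08) = 7.52. pH = pKa + log([A⁻]/[HA]) = 7.52 + log(0.23/0.46)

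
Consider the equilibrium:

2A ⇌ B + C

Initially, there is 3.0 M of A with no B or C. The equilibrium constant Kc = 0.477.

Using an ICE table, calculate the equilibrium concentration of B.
[B] = 0.870 M

ICE: [A] = 3.0 − 2x, [B] = [C] = x.
Kc = x²/(3.0 − 2x)² = 0.477 ⇒ √Kc = x/(3.0 − 2x).
x = √0.477·3.0/(1 + 2√0.477) = 0.69065·3.0/2.3813 = 0.87009.
[B] = x = 0.870 M.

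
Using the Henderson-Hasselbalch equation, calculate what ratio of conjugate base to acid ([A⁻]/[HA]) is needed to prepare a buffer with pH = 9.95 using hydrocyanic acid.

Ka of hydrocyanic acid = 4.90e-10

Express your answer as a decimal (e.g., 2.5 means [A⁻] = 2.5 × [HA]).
[A⁻]/[HA] = 4.367

pKa = −log(4.90e-10) = 9.3098. pH = pKa + log([A⁻]/[HA]). 9.95 = 9.3098 + log(ratio). log(ratio) = 9.95 − 9.3098 = 0.6402. ratio = 10^(0.6402) = 4.367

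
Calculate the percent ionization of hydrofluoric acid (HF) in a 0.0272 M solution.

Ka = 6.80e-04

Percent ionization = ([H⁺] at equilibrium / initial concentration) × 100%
Percent ionization = 14.6%

Let x = [H⁺]. Ka = x²/(C - x) ⇒ x² + (6.80e-04)x - (6.80e-04)(0.0272) = 0. x = 3.9741e-03. Percent = (3.9741e-03/0.0272) × 100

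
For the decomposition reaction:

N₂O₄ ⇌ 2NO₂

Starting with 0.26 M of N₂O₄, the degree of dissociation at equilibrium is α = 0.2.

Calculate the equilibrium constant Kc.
K_c = 0.0520

x = α·[A]₀ = 0.2 × 0.26 = 0.052 M dissociated.
At eq: [N₂O₄] = 0.26 − 0.052 = 0.208 M; [NO₂] = 2x = 0.104 M.
Kc = [NO₂]²/[N₂O₄] = (0.104)²/0.208 = 0.052.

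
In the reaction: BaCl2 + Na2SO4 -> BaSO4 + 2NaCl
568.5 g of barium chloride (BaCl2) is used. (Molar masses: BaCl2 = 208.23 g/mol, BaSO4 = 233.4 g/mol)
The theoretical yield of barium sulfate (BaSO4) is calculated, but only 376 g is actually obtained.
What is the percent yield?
Moles of BaCl2 = 568.5 g ÷ 208.23 g/mol = 2.73015 mol
Mole ratio: 1 mol BaSO4 / 1 mol BaCl2
Moles of BaSO4 = 2.73015 × (1/1) = 2.73015 mol
Theoretical yield = 2.73015 mol × 233.4 g/mol = 637.22 g
Actual yield = 376 g
Percent yield = (376 / 637.22) × 100% = 59.0%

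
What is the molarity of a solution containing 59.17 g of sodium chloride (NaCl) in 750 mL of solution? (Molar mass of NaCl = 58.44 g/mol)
Moles of NaCl = 59.17 g ÷ 58.44 g/mol = 1.01249 mol
Volume = 750 mL = 0.75 L
Molarity = 1.01249 mol ÷ 0.75 L = 1.35 M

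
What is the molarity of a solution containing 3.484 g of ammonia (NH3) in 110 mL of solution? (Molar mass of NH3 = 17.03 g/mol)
Moles of NH3 = 3.484 g ÷ 17.03 g/mol = 0.20458 mol
Volume = 110 mL = 0.11 L
Molarity = 0.20458 mol ÷ 0.11 L = 1.86 M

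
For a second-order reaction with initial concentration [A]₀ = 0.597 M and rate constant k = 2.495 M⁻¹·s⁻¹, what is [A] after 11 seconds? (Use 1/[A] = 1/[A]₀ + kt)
0.0343 M

1/[A] = 1/[A]₀ + k·t = 1/0.597 + (2.495)·(11) = 1.6750 + 27.4450 = 29.1200
[A] = 1/29.1200 = 0.0343 M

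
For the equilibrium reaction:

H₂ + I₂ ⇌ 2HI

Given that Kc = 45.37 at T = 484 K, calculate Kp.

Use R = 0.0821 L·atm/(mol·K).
K_p = 45.3700

Δn = (moles gaseous products) − (moles gaseous reactants) = 0
T = 484 K; RT = 0.0821 × 484 = 39.7364
Kp = Kc·(RT)^Δn = 45.37 × (39.7364)^0 = 45.37 × 1 = 45.3700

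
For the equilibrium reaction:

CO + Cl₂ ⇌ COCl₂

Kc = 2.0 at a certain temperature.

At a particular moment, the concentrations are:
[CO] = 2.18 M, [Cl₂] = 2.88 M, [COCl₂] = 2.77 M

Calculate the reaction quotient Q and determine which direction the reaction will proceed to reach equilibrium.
Q = 0.441, Q < K, reaction proceeds forward (toward products)

Q = ([COCl₂]) / ([CO] × [Cl₂])
  = ((2.77)) / ((2.18)·(2.88)) = 2.77/6.2784 = 0.4412
Since Q = 0.4412 < Kc = 2.0, the reaction proceeds forward (toward products) to reach equilibrium.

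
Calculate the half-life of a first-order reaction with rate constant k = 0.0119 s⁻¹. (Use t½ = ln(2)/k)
58.25 s

t½ = ln(2)/k = 0.6931/0.0119 = 58.25 s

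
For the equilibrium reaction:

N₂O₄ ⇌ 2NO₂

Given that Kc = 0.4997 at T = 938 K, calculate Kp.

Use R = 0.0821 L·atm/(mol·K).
K_p = 38.4818

Δn = (moles gaseous products) − (moles gaseous reactants) = 1
T = 938 K; RT = 0.0821 × 938 = 77.0098
Kp = Kc·(RT)^Δn = 0.4997 × (77.0098)^1 = 0.4997 × 77.0098 = 38.4818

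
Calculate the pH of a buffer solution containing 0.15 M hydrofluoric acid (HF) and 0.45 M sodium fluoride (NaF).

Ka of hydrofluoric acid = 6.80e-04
pH = 3.64

pKa = -log(6.80e-04) = 3.17. pH = pKa + log([A⁻]/[HA]) = 3.17 + log(0.45/0.15)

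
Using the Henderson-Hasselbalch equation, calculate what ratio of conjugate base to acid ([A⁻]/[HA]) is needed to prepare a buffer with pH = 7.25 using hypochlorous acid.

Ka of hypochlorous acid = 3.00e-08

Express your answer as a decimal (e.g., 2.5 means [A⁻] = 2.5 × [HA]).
[A⁻]/[HA] = 0.533

pKa = −log(3.00e-08) = 7.5229. pH = pKa + log([A⁻]/[HA]). 7.25 = 7.5229 + log(ratio). log(ratio) = 7.25 − 7.5229 = -0.2729. ratio = 10^(-0.2729) = 0.533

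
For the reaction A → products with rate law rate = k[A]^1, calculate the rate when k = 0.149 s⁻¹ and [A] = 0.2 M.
0.0298 M/s

rate = k·[A]^1 = 0.149·(0.2)^1 = 0.149·0.2 = 0.0298 M/s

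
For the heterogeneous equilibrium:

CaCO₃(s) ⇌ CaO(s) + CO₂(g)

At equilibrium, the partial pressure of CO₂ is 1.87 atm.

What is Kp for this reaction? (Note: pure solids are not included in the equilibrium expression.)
K_p = 1.87

Solids (CaCO₃, CaO) have activity 1 and are excluded.
Kp = P(CO₂) = 1.87.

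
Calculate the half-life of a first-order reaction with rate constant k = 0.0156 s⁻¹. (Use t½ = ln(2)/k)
44.43 s

t½ = ln(2)/k = 0.6931/0.0156 = 44.43 s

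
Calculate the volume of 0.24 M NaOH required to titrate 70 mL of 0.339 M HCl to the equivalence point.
V_{base} = 98.9 mL

At equivalence: moles acid = moles base.
moles HCl = 0.339 M × 0.07 L = 0.02373 mol
V_NaOH = 0.02373 mol ÷ 0.24 M = 0.09888 L = 98.9 mL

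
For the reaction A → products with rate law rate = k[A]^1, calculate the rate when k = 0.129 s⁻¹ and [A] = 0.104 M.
0.01342 M/s

rate = k·[A]^1 = 0.129·(0.104)^1 = 0.129·0.104 = 0.01342 M/s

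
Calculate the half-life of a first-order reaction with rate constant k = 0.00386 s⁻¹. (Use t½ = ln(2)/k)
179.57 s

t½ = ln(2)/k = 0.6931/0.00386 = 179.57 s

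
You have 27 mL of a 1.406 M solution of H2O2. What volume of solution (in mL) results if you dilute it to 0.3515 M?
Using M₁V₁ = M₂V₂:
1.406 × 27 = 0.3515 × V₂
V₂ = (1.406 × 27) / 0.3515 = 108 mL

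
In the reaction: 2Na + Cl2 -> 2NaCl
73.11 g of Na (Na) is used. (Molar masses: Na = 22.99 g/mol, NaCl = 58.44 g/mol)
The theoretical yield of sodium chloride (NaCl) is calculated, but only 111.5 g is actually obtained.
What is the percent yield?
Moles of Na = 73.11 g ÷ 22.99 g/mol = 3.18008 mol
Mole ratio: 2 mol NaCl / 2 mol Na
Moles of NaCl = 3.18008 × (2/2) = 3.18008 mol
Theoretical yield = 3.18008 mol × 58.44 g/mol = 185.84 g
Actual yield = 111.5 g
Percent yield = (111.5 / 185.84) × 100% = 60.0%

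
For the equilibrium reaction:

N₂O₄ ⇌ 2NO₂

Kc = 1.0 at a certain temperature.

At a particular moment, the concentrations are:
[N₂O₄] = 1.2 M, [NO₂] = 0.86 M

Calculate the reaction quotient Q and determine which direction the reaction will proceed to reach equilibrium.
Q = 0.616, Q < K, reaction proceeds forward (toward products)

Q = ([NO₂]^2) / ([N₂O₄])
  = ((0.86)^2) / ((1.2)) = 0.7396/1.2 = 0.6163
Since Q = 0.6163 < Kc = 1.0, the reaction proceeds forward (toward products) to reach equilibrium.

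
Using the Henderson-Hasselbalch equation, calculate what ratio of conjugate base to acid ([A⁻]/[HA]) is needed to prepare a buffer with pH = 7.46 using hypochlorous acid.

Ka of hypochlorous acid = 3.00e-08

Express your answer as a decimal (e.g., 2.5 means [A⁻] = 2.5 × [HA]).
[A⁻]/[HA] = 0.865

pKa = −log(3.00e-08) = 7.5229. pH = pKa + log([A⁻]/[HA]). 7.46 = 7.5229 + log(ratio). log(ratio) = 7.46 − 7.5229 = -0.0629. ratio = 10^(-0.0629) = 0.865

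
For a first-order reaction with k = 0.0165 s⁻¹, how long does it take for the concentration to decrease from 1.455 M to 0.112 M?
155.41 s

From ln[A] = ln[A]₀ - k·t: t = ln([A]₀/[A])/k = ln(1.455/0.112)/0.0165 = ln(12.9911)/0.0165 = 2.5643/0.0165 = 155.41 s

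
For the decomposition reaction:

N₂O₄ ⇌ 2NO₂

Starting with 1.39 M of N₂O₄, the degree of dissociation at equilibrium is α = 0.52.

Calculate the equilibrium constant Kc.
K_c = 3.1321

x = α·[A]₀ = 0.52 × 1.39 = 0.7228 M dissociated.
At eq: [N₂O₄] = 1.39 − 0.7228 = 0.6672 M; [NO₂] = 2x = 1.446 M.
Kc = [NO₂]²/[N₂O₄] = (1.446)²/0.6672 = 3.132.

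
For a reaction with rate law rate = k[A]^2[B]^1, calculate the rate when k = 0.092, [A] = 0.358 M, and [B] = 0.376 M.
0.004433 M/s

rate = k·[A]^2·[B]^1 = 0.092·(0.358)^2·(0.376)^1 = 0.092·0.128164·0.376 = 0.004433 M/s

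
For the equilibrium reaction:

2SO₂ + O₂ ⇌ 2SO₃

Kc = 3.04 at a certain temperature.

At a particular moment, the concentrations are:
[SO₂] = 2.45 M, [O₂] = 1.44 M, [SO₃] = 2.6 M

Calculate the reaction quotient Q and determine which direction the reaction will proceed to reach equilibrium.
Q = 0.782, Q < K, reaction proceeds forward (toward products)

Q = ([SO₃]^2) / ([SO₂]^2 × [O₂])
  = ((2.6)^2) / ((2.45)^2·(1.44)) = 6.76/8.6436 = 0.7821
Since Q = 0.7821 < Kc = 3.04, the reaction proceeds forward (toward products) to reach equilibrium.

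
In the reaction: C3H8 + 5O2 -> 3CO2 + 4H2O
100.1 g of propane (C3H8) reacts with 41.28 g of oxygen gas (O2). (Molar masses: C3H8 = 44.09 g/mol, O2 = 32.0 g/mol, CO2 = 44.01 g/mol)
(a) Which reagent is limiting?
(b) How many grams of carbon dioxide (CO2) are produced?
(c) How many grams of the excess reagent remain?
(a) O2, (b) 34.06 g, (c) 88.72 g

Moles of C3H8 = 100.1 g ÷ 44.09 g/mol = 2.27036 mol
Moles of O2 = 41.28 g ÷ 32.0 g/mol = 1.29 mol
Moles ÷ coefficient: C3H8: 2.27036/1 = 2.27, O2: 1.29/5 = 0.258
(a) O2 has the smaller value, so O2 is the limiting reagent.
(b) Moles of CO2 = 1.29 mol O2 × (3/5) = 0.774 mol; mass = 0.774 mol × 44.01 g/mol = 34.06 g
(c) C3H8 consumed = 1.29 × (1/5) = 0.258 mol; remaining = 2.27036 − 0.258 = 2.01236 mol; mass = 2.01236 mol × 44.09 g/mol = 88.72 g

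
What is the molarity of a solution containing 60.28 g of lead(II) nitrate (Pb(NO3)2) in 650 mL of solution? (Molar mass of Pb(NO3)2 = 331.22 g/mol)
Moles of Pb(NO3)2 = 60.28 g ÷ 331.22 g/mol = 0.181994 mol
Volume = 650 mL = 0.65 L
Molarity = 0.181994 mol ÷ 0.65 L = 0.28 M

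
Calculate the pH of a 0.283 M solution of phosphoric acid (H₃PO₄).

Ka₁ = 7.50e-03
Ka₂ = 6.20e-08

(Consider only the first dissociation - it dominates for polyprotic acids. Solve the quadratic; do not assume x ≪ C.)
pH = 1.37

x² + Ka₁·x − Ka₁·C = 0 with Ka₁ = 7.50e-03, C = 0.283.
x = (−Ka₁ + √(Ka₁² + 4·Ka₁·C))/2 = 4.2473e-02 M, so pH = 1.37.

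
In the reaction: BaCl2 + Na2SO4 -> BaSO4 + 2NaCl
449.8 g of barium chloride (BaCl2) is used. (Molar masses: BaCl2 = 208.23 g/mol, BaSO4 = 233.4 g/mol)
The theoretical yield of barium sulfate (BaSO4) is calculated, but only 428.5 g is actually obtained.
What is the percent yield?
Moles of BaCl2 = 449.8 g ÷ 208.23 g/mol = 2.16011 mol
Mole ratio: 1 mol BaSO4 / 1 mol BaCl2
Moles of BaSO4 = 2.16011 × (1/1) = 2.16011 mol
Theoretical yield = 2.16011 mol × 233.4 g/mol = 504.17 g
Actual yield = 428.5 g
Percent yield = (428.5 / 504.17) × 100% = 85.0%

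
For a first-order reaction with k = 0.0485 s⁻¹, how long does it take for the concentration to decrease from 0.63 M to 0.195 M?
24.18 s

From ln[A] = ln[A]₀ - k·t: t = ln([A]₀/[A])/k = ln(0.63/0.195)/0.0485 = ln(3.2308)/0.0485 = 1.1727/0.0485 = 24.18 s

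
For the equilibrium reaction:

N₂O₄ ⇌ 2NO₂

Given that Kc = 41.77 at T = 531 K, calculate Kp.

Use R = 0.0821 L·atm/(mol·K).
K_p = 1.82e+03

Δn = (moles gaseous products) − (moles gaseous reactants) = 1
T = 531 K; RT = 0.0821 × 531 = 43.5951
Kp = Kc·(RT)^Δn = 41.77 × (43.5951)^1 = 41.77 × 43.5951 = 1.82e+03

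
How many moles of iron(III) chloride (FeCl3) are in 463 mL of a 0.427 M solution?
Moles = Molarity × Volume (L)
Moles = 0.427 M × 0.463 L = 0.1977 mol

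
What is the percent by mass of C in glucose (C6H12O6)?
Mass of C in formula = 12.01 × 6 = 72.06 g/mol
Molar mass = 180.16 g/mol
% C = (72.06/180.16) × 100% = 40.00%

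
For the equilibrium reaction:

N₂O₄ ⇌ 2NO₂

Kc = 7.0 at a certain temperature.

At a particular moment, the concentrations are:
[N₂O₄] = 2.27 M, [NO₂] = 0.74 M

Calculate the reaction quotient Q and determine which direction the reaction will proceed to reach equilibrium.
Q = 0.241, Q < K, reaction proceeds forward (toward products)

Q = ([NO₂]^2) / ([N₂O₄])
  = ((0.74)^2) / ((2.27)) = 0.5476/2.27 = 0.2412
Since Q = 0.2412 < Kc = 7.0, the reaction proceeds forward (toward products) to reach equilibrium.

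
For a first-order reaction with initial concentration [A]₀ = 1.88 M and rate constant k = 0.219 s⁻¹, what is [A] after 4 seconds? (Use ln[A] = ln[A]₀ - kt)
0.7829 M

ln[A] = ln[A]₀ - k·t = ln(1.88) - (0.219)·(4) = 0.6313 - 0.8760 = -0.2447
[A] = e^(-0.2447) = 0.7829 M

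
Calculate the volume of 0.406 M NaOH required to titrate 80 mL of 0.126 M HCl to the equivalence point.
V_{base} = 24.8 mL

At equivalence: moles acid = moles base.
moles HCl = 0.126 M × 0.08 L = 0.01008 mol
V_NaOH = 0.01008 mol ÷ 0.406 M = 0.02483 L = 24.8 mL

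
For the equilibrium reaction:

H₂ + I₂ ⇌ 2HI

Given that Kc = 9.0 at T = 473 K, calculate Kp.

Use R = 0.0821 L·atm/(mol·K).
K_p = 9.0000

Δn = (moles gaseous products) − (moles gaseous reactants) = 0
T = 473 K; RT = 0.0821 × 473 = 38.8333
Kp = Kc·(RT)^Δn = 9.0 × (38.8333)^0 = 9.0 × 1 = 9.0000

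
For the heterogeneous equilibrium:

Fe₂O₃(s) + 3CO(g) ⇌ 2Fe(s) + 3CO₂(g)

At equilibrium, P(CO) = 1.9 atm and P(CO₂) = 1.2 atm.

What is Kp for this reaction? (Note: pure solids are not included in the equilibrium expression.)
K_p = 0.252

Solids (Fe₂O₃, Fe) are excluded.
Kp = P(CO₂)³/P(CO)³ = (1.2)³/(1.9)³ = 1.728/6.859 = 0.252.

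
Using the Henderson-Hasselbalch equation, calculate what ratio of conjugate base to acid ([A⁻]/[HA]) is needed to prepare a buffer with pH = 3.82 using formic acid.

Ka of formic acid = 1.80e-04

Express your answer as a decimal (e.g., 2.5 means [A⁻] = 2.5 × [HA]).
[A⁻]/[HA] = 1.189

pKa = −log(1.80e-04) = 3.7447. pH = pKa + log([A⁻]/[HA]). 3.82 = 3.7447 + log(ratio). log(ratio) = 3.82 − 3.7447 = 0.0753. ratio = 10^(0.0753) = 1.189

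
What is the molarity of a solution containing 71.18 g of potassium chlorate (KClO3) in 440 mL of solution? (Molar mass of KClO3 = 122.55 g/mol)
Moles of KClO3 = 71.18 g ÷ 122.55 g/mol = 0.580824 mol
Volume = 440 mL = 0.44 L
Molarity = 0.580824 mol ÷ 0.44 L = 1.32 M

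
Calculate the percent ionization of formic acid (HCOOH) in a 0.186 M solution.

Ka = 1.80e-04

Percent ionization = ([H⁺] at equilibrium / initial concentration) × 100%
Percent ionization = 3.06%

Let x = [H⁺]. Ka = x²/(C - x) ⇒ x² + (1.80e-04)x - (1.80e-04)(0.186) = 0. x = 5.6969e-03. Percent = (5.6969e-03/0.186) × 100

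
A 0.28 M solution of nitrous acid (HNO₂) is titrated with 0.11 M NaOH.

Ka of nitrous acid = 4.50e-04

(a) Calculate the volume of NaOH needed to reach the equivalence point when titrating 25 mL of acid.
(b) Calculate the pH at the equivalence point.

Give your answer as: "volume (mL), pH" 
V = 63.6 mL, pH = 8.12

(a) At equivalence: moles acid = moles base.
moles acid = 0.28 × 0.025 = 0.007 mol; V_NaOH = 0.007/0.11 = 0.06364 L = 63.6 mL.
(b) At equivalence, all acid → conjugate base A⁻ at [A⁻] = 0.007/0.08864 = 0.07897 M.
Kb = Kw/Ka = 1.0e-14/4.50e-04 = 2.222e-11; [OH⁻] = √(Kb·[A⁻]) = 1.325e-06; pOH = 5.88; pH = 14 − pOH = 8.12.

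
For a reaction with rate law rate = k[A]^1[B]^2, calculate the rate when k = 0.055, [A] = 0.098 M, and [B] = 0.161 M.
0.0001397 M/s

rate = k·[A]^1·[B]^2 = 0.055·(0.098)^1·(0.161)^2 = 0.055·0.098·0.025921 = 0.0001397 M/s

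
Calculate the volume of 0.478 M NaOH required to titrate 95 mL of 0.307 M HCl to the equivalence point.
V_{base} = 61.0 mL

At equivalence: moles acid = moles base.
moles HCl = 0.307 M × 0.095 L = 0.029165 mol
V_NaOH = 0.029165 mol ÷ 0.478 M = 0.06101 L = 61.0 mL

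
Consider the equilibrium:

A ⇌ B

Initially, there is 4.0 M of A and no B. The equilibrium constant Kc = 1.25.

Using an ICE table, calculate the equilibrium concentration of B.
[B] = 2.222 M

ICE: [A] = 4.0 − x, [B] = x.
Kc = x/(4.0 − x) = 1.25 ⇒ x = 1.25·4.0/(1 + 1.25) = 5/2.25 = 2.222.
[B] = x = 2.222 M.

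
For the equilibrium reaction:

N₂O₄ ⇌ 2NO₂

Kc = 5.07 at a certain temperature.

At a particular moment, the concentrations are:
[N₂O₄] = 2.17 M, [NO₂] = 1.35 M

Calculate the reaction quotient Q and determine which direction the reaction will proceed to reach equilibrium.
Q = 0.840, Q < K, reaction proceeds forward (toward products)

Q = ([NO₂]^2) / ([N₂O₄])
  = ((1.35)^2) / ((2.17)) = 1.8225/2.17 = 0.8399
Since Q = 0.8399 < Kc = 5.07, the reaction proceeds forward (toward products) to reach equilibrium.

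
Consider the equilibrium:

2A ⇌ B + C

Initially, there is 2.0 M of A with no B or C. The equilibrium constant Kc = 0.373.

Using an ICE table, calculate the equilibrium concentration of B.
[B] = 0.550 M

ICE: [A] = 2.0 − 2x, [B] = [C] = x.
Kc = x²/(2.0 − 2x)² = 0.373 ⇒ √Kc = x/(2.0 − 2x).
x = √0.373·2.0/(1 + 2√0.373) = 0.61074·2.0/2.2215 = 0.54985.
[B] = x = 0.550 M.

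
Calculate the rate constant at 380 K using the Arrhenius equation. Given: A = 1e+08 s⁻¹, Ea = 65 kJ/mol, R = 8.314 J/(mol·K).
1.16e-01 s⁻¹

k = A·exp(-Ea/(R·T)) = 1e+08·exp(-65000/(8.314·380)) = 1e+08·exp(-20.5740) = 1e+08·1.1609e-09 = 1.16e-01 s⁻¹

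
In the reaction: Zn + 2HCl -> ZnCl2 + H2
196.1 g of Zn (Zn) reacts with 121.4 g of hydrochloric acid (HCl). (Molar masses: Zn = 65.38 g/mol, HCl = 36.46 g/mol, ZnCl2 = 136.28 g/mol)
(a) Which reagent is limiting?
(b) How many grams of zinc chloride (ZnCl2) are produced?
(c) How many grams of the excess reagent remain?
(a) HCl, (b) 226.9 g, (c) 87.25 g

Moles of Zn = 196.1 g ÷ 65.38 g/mol = 2.99939 mol
Moles of HCl = 121.4 g ÷ 36.46 g/mol = 3.32968 mol
Moles ÷ coefficient: Zn: 2.99939/1 = 2.999, HCl: 3.32968/2 = 1.665
(a) HCl has the smaller value, so HCl is the limiting reagent.
(b) Moles of ZnCl2 = 3.32968 mol HCl × (1/2) = 1.66484 mol; mass = 1.66484 mol × 136.28 g/mol = 226.9 g
(c) Zn consumed = 3.32968 × (1/2) = 1.66484 mol; remaining = 2.99939 − 1.66484 = 1.33455 mol; mass = 1.33455 mol × 65.38 g/mol = 87.25 g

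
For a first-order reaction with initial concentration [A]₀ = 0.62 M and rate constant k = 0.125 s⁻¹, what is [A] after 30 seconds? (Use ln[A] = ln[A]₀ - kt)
0.0146 M

ln[A] = ln[A]₀ - k·t = ln(0.62) - (0.125)·(30) = -0.4780 - 3.7500 = -4.2280
[A] = e^(-4.2280) = 0.0146 M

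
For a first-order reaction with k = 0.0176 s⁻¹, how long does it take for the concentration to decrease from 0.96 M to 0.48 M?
39.38 s

From ln[A] = ln[A]₀ - k·t: t = ln([A]₀/[A])/k = ln(0.96/0.48)/0.0176 = ln(2.0000)/0.0176 = 0.6931/0.0176 = 39.38 s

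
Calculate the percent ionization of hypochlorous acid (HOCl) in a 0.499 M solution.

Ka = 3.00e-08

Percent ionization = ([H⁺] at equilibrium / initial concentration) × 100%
Percent ionization = 0.0245%

Let x = [H⁺]. Ka = x²/(C - x) ⇒ x² + (3.00e-08)x - (3.00e-08)(0.499) = 0. x = 1.2234e-04. Percent = (1.2234e-04/0.499) × 100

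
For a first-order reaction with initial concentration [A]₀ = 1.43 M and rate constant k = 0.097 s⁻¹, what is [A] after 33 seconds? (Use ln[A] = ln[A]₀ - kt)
0.0582 M

ln[A] = ln[A]₀ - k·t = ln(1.43) - (0.097)·(33) = 0.3577 - 3.2010 = -2.8433
[A] = e^(-2.8433) = 0.0582 M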